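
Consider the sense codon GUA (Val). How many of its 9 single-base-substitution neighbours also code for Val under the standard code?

Position 1: none → 0 synonymous.
Position 2: none → 0 synonymous.
Position 3: GUU, GUC, GUG → 3 synonymous.
Total: 0 + 0 + 3 = 3.

3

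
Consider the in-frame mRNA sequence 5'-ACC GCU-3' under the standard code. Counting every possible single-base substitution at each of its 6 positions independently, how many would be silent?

Codon 1 (ACC, Thr): 3 synonymous substitutions.
Codon 2 (GCU, Ala): 3 synonymous substitutions.
Total: 3 + 3 = 6.

6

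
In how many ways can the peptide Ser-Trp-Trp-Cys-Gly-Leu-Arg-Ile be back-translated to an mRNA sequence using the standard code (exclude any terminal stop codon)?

5184

Ser: 6 codons.
Trp: 1 codon.
Trp: 1 codon.
Cys: 2 codons.
Gly: 4 codons.
Leu: 6 codons.
Arg: 6 codons.
Ile: 3 codons.
6 × 1 × 1 × 2 × 4 × 6 × 6 × 3 = 5184.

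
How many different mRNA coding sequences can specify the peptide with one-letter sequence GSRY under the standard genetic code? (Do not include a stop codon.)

Gly: 4 codons.
Ser: 6 codons.
Arg: 6 codons.
Tyr: 2 codons.
4 × 6 × 6 × 2 = 288.

288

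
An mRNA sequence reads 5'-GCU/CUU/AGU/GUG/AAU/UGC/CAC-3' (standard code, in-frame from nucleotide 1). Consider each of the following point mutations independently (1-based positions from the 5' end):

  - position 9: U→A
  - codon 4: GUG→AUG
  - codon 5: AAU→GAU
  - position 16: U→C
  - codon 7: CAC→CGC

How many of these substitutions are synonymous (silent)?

Codon 3: AGU (Ser) → AGA (Arg) — missense.
Codon 4: GUG (Val) → AUG (Met) — missense.
Codon 5: AAU (Asn) → GAU (Asp) — missense.
Codon 6: UGC (Cys) → CGC (Arg) — missense.
Codon 7: CAC (His) → CGC (Arg) — missense.
Synonymous: 0 of 5.

0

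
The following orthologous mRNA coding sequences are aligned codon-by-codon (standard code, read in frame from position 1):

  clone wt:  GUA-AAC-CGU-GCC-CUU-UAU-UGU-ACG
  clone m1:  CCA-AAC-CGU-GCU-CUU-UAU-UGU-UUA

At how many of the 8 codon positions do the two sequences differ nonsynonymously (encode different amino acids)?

Codon 1: GUA Val / CCA Pro — nonsynonymous.
Codon 2: AAC Asn / AAC Asn — identical.
Codon 3: CGU Arg / CGU Arg — identical.
Codon 4: GCC Ala / GCU Ala — synonymous.
Codon 5: CUU Leu / CUU Leu — identical.
Codon 6: UAU Tyr / UAU Tyr — identical.
Codon 7: UGU Cys / UGU Cys — identical.
Codon 8: ACG Thr / UUA Leu — nonsynonymous.
Nonsynonymous differences: 2.

2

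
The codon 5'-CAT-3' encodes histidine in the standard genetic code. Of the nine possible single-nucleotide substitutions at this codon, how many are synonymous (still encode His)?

Position 1: none → 0 synonymous.
Position 2: none → 0 synonymous.
Position 3: CAC → 1 synonymous.
Total: 0 + 0 + 1 = 1.

1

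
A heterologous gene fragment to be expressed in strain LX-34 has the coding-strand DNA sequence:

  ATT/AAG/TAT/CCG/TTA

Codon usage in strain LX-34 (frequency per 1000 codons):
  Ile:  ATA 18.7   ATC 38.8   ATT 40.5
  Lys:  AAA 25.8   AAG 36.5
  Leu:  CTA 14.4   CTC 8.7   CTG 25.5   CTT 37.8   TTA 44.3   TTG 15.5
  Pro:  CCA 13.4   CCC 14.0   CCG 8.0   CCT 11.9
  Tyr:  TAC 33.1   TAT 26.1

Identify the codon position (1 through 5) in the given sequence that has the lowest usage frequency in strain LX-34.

Codon 1 ATT (Ile): 40.5 per 1000.
Codon 2 AAG (Lys): 36.5 per 1000.
Codon 3 TAT (Tyr): 26.1 per 1000.
Codon 4 CCG (Pro): 8.0 per 1000.
Codon 5 TTA (Leu): 44.3 per 1000.
Lowest frequency is 8.0 at codon 4.

4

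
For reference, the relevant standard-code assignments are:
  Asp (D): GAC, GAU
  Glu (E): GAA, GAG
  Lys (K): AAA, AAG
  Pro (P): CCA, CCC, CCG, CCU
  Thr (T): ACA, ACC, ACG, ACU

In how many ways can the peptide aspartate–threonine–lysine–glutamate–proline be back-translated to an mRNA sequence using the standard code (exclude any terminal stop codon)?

128

Asp: 2 codons.
Thr: 4 codons.
Lys: 2 codons.
Glu: 2 codons.
Pro: 4 codons.
2 × 4 × 2 × 2 × 4 = 128.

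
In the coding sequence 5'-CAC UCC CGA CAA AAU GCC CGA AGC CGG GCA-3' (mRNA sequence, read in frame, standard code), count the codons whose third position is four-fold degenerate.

Codon 1 CAC (His): third position 2-fold.
Codon 2 UCC (Ser): third position 4-fold.
Codon 3 CGA (Arg): third position 4-fold.
Codon 4 CAA (Gln): third position 2-fold.
Codon 5 AAU (Asn): third position 2-fold.
Codon 6 GCC (Ala): third position 4-fold.
Codon 7 CGA (Arg): third position 4-fold.
Codon 8 AGC (Ser): third position 2-fold.
Codon 9 CGG (Arg): third position 4-fold.
Codon 10 GCA (Ala): third position 4-fold.
Four-fold degenerate third positions: 6.

6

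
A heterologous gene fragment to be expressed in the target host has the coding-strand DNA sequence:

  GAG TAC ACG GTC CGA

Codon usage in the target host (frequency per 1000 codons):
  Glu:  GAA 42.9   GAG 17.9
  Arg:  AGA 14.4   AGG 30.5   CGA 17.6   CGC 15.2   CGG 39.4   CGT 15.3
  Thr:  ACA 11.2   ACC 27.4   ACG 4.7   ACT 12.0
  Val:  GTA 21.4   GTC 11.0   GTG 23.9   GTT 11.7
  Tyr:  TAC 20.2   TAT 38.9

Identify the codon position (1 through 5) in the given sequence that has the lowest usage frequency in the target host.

3

Codon 1 GAG (Glu): 17.9 per 1000.
Codon 2 TAC (Tyr): 20.2 per 1000.
Codon 3 ACG (Thr): 4.7 per 1000.
Codon 4 GTC (Val): 11.0 per 1000.
Codon 5 CGA (Arg): 17.6 per 1000.
Lowest frequency is 4.7 at codon 3.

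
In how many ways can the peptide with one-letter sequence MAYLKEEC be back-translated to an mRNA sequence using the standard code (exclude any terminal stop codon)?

Met: 1 codon.
Ala: 4 codons.
Tyr: 2 codons.
Leu: 6 codons.
Lys: 2 codons.
Glu: 2 codons.
Glu: 2 codons.
Cys: 2 codons.
1 × 4 × 2 × 6 × 2 × 2 × 2 × 2 = 768.

768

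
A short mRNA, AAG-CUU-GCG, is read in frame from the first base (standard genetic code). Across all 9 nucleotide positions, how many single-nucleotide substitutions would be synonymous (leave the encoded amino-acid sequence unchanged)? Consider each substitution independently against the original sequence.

Codon 1 (AAG, Lys): 1 synonymous substitution.
Codon 2 (CUU, Leu): 3 synonymous substitutions.
Codon 3 (GCG, Ala): 3 synonymous substitutions.
Total: 1 + 3 + 3 = 7.

7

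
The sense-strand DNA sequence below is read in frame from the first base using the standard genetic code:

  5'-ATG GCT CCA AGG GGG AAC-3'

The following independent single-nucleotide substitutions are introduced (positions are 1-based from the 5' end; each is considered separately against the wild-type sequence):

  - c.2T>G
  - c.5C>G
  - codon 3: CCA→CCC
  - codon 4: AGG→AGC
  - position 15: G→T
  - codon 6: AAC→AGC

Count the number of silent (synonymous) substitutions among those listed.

Codon 1: ATG (Met) → AGG (Arg) — missense.
Codon 2: GCT (Ala) → GGT (Gly) — missense.
Codon 3: CCA (Pro) → CCC (Pro) — synonymous.
Codon 4: AGG (Arg) → AGC (Ser) — missense.
Codon 5: GGG (Gly) → GGT (Gly) — synonymous.
Codon 6: AAC (Asn) → AGC (Ser) — missense.
Synonymous: 2 of 6.

2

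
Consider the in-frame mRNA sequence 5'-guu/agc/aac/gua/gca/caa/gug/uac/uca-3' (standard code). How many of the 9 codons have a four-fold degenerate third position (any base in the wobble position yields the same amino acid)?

Codon 1 GUU (Val): third position 4-fold.
Codon 2 AGC (Ser): third position 2-fold.
Codon 3 AAC (Asn): third position 2-fold.
Codon 4 GUA (Val): third position 4-fold.
Codon 5 GCA (Ala): third position 4-fold.
Codon 6 CAA (Gln): third position 2-fold.
Codon 7 GUG (Val): third position 4-fold.
Codon 8 UAC (Tyr): third position 2-fold.
Codon 9 UCA (Ser): third position 4-fold.
Four-fold degenerate third positions: 5.

5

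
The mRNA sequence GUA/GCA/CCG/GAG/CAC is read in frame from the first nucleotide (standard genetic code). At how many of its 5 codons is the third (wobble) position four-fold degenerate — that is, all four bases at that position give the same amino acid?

3

Codon 1 GUA (Val): third position 4-fold.
Codon 2 GCA (Ala): third position 4-fold.
Codon 3 CCG (Pro): third position 4-fold.
Codon 4 GAG (Glu): third position 2-fold.
Codon 5 CAC (His): third position 2-fold.
Four-fold degenerate third positions: 3.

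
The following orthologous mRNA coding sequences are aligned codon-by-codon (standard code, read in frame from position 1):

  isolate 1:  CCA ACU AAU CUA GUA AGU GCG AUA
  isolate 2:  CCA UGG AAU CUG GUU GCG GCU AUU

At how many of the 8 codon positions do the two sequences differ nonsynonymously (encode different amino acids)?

Codon 1: CCA Pro / CCA Pro — identical.
Codon 2: ACU Thr / UGG Trp — nonsynonymous.
Codon 3: AAU Asn / AAU Asn — identical.
Codon 4: CUA Leu / CUG Leu — synonymous.
Codon 5: GUA Val / GUU Val — synonymous.
Codon 6: AGU Ser / GCG Ala — nonsynonymous.
Codon 7: GCG Ala / GCU Ala — synonymous.
Codon 8: AUA Ile / AUU Ile — synonymous.
Nonsynonymous differences: 2.

2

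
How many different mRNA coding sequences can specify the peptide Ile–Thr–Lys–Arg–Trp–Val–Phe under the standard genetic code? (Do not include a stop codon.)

Ile: 3 codons.
Thr: 4 codons.
Lys: 2 codons.
Arg: 6 codons.
Trp: 1 codon.
Val: 4 codons.
Phe: 2 codons.
3 × 4 × 2 × 6 × 1 × 4 × 2 = 1152.

1152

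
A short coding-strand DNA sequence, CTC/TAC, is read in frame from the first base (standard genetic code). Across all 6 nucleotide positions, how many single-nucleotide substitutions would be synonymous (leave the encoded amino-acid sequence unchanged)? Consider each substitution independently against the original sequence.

Codon 1 (CTC, Leu): 3 synonymous substitutions.
Codon 2 (TAC, Tyr): 1 synonymous substitution.
Total: 3 + 1 = 4.

4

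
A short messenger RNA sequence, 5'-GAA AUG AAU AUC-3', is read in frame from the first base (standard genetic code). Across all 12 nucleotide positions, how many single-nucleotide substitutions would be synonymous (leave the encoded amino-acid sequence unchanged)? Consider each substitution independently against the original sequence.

4

Codon 1 (GAA, Glu): 1 synonymous substitution.
Codon 2 (AUG, Met): 0 synonymous substitutions.
Codon 3 (AAU, Asn): 1 synonymous substitution.
Codon 4 (AUC, Ile): 2 synonymous substitutions.
Total: 1 + 0 + 1 + 2 = 4.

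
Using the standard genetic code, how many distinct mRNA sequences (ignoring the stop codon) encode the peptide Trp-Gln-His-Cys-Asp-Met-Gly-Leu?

384

Trp: 1 codon.
Gln: 2 codons.
His: 2 codons.
Cys: 2 codons.
Asp: 2 codons.
Met: 1 codon.
Gly: 4 codons.
Leu: 6 codons.
1 × 2 × 2 × 2 × 2 × 1 × 4 × 6 = 384.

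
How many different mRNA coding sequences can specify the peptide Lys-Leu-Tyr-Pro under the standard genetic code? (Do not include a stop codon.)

Lys: 2 codons.
Leu: 6 codons.
Tyr: 2 codons.
Pro: 4 codons.
2 × 6 × 2 × 4 = 96.

96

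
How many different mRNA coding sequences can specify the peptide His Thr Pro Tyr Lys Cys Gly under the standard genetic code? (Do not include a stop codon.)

His: 2 codons.
Thr: 4 codons.
Pro: 4 codons.
Tyr: 2 codons.
Lys: 2 codons.
Cys: 2 codons.
Gly: 4 codons.
2 × 4 × 4 × 2 × 2 × 2 × 4 = 1024.

1024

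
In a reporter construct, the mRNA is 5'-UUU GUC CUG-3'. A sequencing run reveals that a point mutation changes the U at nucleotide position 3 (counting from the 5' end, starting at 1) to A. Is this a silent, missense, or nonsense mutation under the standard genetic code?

Position 3 falls in codon 1: UUU → Phe.
After the substitution the codon is UUA → Leu.
Phe ≠ Leu, so this is a missense mutation.

missense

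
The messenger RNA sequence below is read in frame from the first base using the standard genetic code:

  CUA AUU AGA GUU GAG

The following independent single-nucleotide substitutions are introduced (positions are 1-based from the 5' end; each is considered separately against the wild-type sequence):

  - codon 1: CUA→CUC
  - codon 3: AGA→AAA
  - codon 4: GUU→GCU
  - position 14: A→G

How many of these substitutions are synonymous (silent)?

Codon 1: CUA (Leu) → CUC (Leu) — synonymous.
Codon 3: AGA (Arg) → AAA (Lys) — missense.
Codon 4: GUU (Val) → GCU (Ala) — missense.
Codon 5: GAG (Glu) → GGG (Gly) — missense.
Synonymous: 1 of 4.

1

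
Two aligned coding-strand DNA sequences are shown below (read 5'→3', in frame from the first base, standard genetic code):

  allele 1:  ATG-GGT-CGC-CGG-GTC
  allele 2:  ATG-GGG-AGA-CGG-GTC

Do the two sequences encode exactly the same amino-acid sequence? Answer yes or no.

Codon 1: ATG Met / ATG Met — identical.
Codon 2: GGT Gly / GGG Gly — synonymous.
Codon 3: CGC Arg / AGA Arg — synonymous.
Codon 4: CGG Arg / CGG Arg — identical.
Codon 5: GTC Val / GTC Val — identical.
Nonsynonymous differences: 0 → same protein.

yes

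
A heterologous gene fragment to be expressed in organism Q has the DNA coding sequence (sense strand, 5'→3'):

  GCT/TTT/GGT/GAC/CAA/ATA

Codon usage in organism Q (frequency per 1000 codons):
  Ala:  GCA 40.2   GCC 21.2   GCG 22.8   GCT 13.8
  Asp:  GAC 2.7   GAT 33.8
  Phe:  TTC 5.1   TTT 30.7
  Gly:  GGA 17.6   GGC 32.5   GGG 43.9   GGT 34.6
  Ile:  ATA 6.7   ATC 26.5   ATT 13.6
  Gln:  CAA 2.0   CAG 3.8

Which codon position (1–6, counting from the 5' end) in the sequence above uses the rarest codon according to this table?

5

Codon 1 GCT (Ala): 13.8 per 1000.
Codon 2 TTT (Phe): 30.7 per 1000.
Codon 3 GGT (Gly): 34.6 per 1000.
Codon 4 GAC (Asp): 2.7 per 1000.
Codon 5 CAA (Gln): 2.0 per 1000.
Codon 6 ATA (Ile): 6.7 per 1000.
Lowest frequency is 2.0 at codon 5.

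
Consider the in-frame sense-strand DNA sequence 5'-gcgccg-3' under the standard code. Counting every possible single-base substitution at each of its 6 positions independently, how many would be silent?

Codon 1 (GCG, Ala): 3 synonymous substitutions.
Codon 2 (CCG, Pro): 3 synonymous substitutions.
Total: 3 + 3 = 6.

6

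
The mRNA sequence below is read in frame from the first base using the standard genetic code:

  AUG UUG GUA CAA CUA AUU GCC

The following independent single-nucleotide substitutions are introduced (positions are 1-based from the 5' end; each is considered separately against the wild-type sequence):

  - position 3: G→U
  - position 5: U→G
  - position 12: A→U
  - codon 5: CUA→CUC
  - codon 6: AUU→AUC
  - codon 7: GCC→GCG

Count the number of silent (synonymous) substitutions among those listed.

Codon 1: AUG (Met) → AUU (Ile) — missense.
Codon 2: UUG (Leu) → UGG (Trp) — missense.
Codon 4: CAA (Gln) → CAU (His) — missense.
Codon 5: CUA (Leu) → CUC (Leu) — synonymous.
Codon 6: AUU (Ile) → AUC (Ile) — synonymous.
Codon 7: GCC (Ala) → GCG (Ala) — synonymous.
Synonymous: 3 of 6.

3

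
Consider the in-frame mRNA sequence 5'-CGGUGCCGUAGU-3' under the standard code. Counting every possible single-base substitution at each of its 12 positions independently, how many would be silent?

9

Codon 1 (CGG, Arg): 4 synonymous substitutions.
Codon 2 (UGC, Cys): 1 synonymous substitution.
Codon 3 (CGU, Arg): 3 synonymous substitutions.
Codon 4 (AGU, Ser): 1 synonymous substitution.
Total: 4 + 1 + 3 + 1 = 9.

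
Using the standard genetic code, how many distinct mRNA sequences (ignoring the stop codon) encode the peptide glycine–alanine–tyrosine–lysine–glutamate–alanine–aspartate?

1024

Gly: 4 codons.
Ala: 4 codons.
Tyr: 2 codons.
Lys: 2 codons.
Glu: 2 codons.
Ala: 4 codons.
Asp: 2 codons.
4 × 4 × 2 × 2 × 2 × 4 × 2 = 1024.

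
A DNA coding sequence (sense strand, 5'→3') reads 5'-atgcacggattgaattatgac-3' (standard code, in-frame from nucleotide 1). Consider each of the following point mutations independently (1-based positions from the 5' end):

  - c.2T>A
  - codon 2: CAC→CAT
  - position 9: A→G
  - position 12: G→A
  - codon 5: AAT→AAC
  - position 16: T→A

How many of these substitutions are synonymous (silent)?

4

Codon 1: ATG (Met) → AAG (Lys) — missense.
Codon 2: CAC (His) → CAT (His) — synonymous.
Codon 3: GGA (Gly) → GGG (Gly) — synonymous.
Codon 4: TTG (Leu) → TTA (Leu) — synonymous.
Codon 5: AAT (Asn) → AAC (Asn) — synonymous.
Codon 6: TAT (Tyr) → AAT (Asn) — missense.
Synonymous: 4 of 6.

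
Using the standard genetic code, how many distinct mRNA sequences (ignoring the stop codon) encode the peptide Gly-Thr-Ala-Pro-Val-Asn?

Gly: 4 codons.
Thr: 4 codons.
Ala: 4 codons.
Pro: 4 codons.
Val: 4 codons.
Asn: 2 codons.
4 × 4 × 4 × 4 × 4 × 2 = 2048.

2048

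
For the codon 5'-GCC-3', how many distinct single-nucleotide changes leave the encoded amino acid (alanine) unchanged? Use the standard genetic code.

Position 1: none → 0 synonymous.
Position 2: none → 0 synonymous.
Position 3: GCU, GCA, GCG → 3 synonymous.
Total: 0 + 0 + 3 = 3.

3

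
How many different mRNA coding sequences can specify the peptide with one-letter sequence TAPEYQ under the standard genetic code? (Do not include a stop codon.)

Thr: 4 codons.
Ala: 4 codons.
Pro: 4 codons.
Glu: 2 codons.
Tyr: 2 codons.
Gln: 2 codons.
4 × 4 × 4 × 2 × 2 × 2 = 512.

512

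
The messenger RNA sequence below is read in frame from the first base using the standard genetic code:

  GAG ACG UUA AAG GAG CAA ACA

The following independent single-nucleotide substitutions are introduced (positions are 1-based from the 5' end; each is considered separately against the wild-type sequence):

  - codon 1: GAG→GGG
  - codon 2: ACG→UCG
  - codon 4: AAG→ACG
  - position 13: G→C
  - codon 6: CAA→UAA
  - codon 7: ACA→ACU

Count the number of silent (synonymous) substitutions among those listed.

1

Codon 1: GAG (Glu) → GGG (Gly) — missense.
Codon 2: ACG (Thr) → UCG (Ser) — missense.
Codon 4: AAG (Lys) → ACG (Thr) — missense.
Codon 5: GAG (Glu) → CAG (Gln) — missense.
Codon 6: CAA (Gln) → UAA (Stop) — nonsense.
Codon 7: ACA (Thr) → ACU (Thr) — synonymous.
Synonymous: 1 of 6.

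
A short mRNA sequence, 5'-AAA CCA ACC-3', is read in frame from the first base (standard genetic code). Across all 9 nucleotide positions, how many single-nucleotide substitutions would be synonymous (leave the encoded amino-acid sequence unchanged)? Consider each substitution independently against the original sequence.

Codon 1 (AAA, Lys): 1 synonymous substitution.
Codon 2 (CCA, Pro): 3 synonymous substitutions.
Codon 3 (ACC, Thr): 3 synonymous substitutions.
Total: 1 + 3 + 3 = 7.

7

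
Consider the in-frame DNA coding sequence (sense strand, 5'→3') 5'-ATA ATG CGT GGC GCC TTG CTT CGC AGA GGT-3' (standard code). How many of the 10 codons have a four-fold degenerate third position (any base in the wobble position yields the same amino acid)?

Codon 1 ATA (Ile): third position 3-fold.
Codon 2 ATG (Met): third position 1-fold.
Codon 3 CGT (Arg): third position 4-fold.
Codon 4 GGC (Gly): third position 4-fold.
Codon 5 GCC (Ala): third position 4-fold.
Codon 6 TTG (Leu): third position 2-fold.
Codon 7 CTT (Leu): third position 4-fold.
Codon 8 CGC (Arg): third position 4-fold.
Codon 9 AGA (Arg): third position 2-fold.
Codon 10 GGT (Gly): third position 4-fold.
Four-fold degenerate third positions: 6.

6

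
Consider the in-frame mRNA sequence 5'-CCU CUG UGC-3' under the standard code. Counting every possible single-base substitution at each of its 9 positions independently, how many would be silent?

Codon 1 (CCU, Pro): 3 synonymous substitutions.
Codon 2 (CUG, Leu): 4 synonymous substitutions.
Codon 3 (UGC, Cys): 1 synonymous substitution.
Total: 3 + 4 + 1 = 8.

8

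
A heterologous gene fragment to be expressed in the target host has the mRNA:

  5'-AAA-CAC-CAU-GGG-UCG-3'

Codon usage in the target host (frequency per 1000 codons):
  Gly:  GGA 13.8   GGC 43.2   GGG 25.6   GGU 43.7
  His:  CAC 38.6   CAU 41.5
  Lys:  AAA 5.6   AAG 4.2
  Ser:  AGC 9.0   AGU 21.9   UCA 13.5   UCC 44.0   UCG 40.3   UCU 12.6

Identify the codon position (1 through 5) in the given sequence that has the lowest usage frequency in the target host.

Codon 1 AAA (Lys): 5.6 per 1000.
Codon 2 CAC (His): 38.6 per 1000.
Codon 3 CAU (His): 41.5 per 1000.
Codon 4 GGG (Gly): 25.6 per 1000.
Codon 5 UCG (Ser): 40.3 per 1000.
Lowest frequency is 5.6 at codon 1.

1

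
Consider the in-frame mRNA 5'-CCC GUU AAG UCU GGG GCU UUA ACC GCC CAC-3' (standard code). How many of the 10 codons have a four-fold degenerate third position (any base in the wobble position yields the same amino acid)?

Codon 1 CCC (Pro): third position 4-fold.
Codon 2 GUU (Val): third position 4-fold.
Codon 3 AAG (Lys): third position 2-fold.
Codon 4 UCU (Ser): third position 4-fold.
Codon 5 GGG (Gly): third position 4-fold.
Codon 6 GCU (Ala): third position 4-fold.
Codon 7 UUA (Leu): third position 2-fold.
Codon 8 ACC (Thr): third position 4-fold.
Codon 9 GCC (Ala): third position 4-fold.
Codon 10 CAC (His): third position 2-fold.
Four-fold degenerate third positions: 7.

7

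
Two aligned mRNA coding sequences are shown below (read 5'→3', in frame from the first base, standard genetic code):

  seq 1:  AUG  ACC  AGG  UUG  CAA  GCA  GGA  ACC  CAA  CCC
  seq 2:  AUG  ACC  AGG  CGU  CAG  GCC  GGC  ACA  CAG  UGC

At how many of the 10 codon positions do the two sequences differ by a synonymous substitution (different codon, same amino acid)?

Codon 1: AUG Met / AUG Met — identical.
Codon 2: ACC Thr / ACC Thr — identical.
Codon 3: AGG Arg / AGG Arg — identical.
Codon 4: UUG Leu / CGU Arg — nonsynonymous.
Codon 5: CAA Gln / CAG Gln — synonymous.
Codon 6: GCA Ala / GCC Ala — synonymous.
Codon 7: GGA Gly / GGC Gly — synonymous.
Codon 8: ACC Thr / ACA Thr — synonymous.
Codon 9: CAA Gln / CAG Gln — synonymous.
Codon 10: CCC Pro / UGC Cys — nonsynonymous.
Synonymous differences: 5.

5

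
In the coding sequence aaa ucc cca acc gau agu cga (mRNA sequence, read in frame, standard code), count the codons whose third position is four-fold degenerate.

4

Codon 1 AAA (Lys): third position 2-fold.
Codon 2 UCC (Ser): third position 4-fold.
Codon 3 CCA (Pro): third position 4-fold.
Codon 4 ACC (Thr): third position 4-fold.
Codon 5 GAU (Asp): third position 2-fold.
Codon 6 AGU (Ser): third position 2-fold.
Codon 7 CGA (Arg): third position 4-fold.
Four-fold degenerate third positions: 4.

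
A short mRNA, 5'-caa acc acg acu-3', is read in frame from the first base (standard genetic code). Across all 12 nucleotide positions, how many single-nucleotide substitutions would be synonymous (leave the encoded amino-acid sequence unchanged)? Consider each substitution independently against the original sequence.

10

Codon 1 (CAA, Gln): 1 synonymous substitution.
Codon 2 (ACC, Thr): 3 synonymous substitutions.
Codon 3 (ACG, Thr): 3 synonymous substitutions.
Codon 4 (ACU, Thr): 3 synonymous substitutions.
Total: 1 + 3 + 3 + 3 = 10.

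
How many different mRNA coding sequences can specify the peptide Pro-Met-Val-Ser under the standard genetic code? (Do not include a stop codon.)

96

Pro: 4 codons.
Met: 1 codon.
Val: 4 codons.
Ser: 6 codons.
4 × 1 × 4 × 6 = 96.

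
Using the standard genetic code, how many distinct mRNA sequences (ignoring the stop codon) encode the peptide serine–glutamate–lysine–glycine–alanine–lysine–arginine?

Ser: 6 codons.
Glu: 2 codons.
Lys: 2 codons.
Gly: 4 codons.
Ala: 4 codons.
Lys: 2 codons.
Arg: 6 codons.
6 × 2 × 2 × 4 × 4 × 2 × 6 = 4608.

4608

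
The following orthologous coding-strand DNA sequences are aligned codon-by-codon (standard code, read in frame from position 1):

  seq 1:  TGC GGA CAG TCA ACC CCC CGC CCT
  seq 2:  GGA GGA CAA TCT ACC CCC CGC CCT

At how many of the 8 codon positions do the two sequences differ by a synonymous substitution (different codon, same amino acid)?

2

Codon 1: TGC Cys / GGA Gly — nonsynonymous.
Codon 2: GGA Gly / GGA Gly — identical.
Codon 3: CAG Gln / CAA Gln — synonymous.
Codon 4: TCA Ser / TCT Ser — synonymous.
Codon 5: ACC Thr / ACC Thr — identical.
Codon 6: CCC Pro / CCC Pro — identical.
Codon 7: CGC Arg / CGC Arg — identical.
Codon 8: CCT Pro / CCT Pro — identical.
Synonymous differences: 2.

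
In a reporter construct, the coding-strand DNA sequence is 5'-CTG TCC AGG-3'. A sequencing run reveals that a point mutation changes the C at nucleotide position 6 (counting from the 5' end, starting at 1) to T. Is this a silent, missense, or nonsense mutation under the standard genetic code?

silent

Position 6 falls in codon 2: TCC → Ser.
After the substitution the codon is TCT → Ser.
Both encode Ser, so the change is synonymous.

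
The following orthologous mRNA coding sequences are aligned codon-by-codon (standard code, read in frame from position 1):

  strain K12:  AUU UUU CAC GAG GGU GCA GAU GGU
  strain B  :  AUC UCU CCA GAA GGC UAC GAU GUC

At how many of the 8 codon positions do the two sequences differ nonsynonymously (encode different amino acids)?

4

Codon 1: AUU Ile / AUC Ile — synonymous.
Codon 2: UUU Phe / UCU Ser — nonsynonymous.
Codon 3: CAC His / CCA Pro — nonsynonymous.
Codon 4: GAG Glu / GAA Glu — synonymous.
Codon 5: GGU Gly / GGC Gly — synonymous.
Codon 6: GCA Ala / UAC Tyr — nonsynonymous.
Codon 7: GAU Asp / GAU Asp — identical.
Codon 8: GGU Gly / GUC Val — nonsynonymous.
Nonsynonymous differences: 4.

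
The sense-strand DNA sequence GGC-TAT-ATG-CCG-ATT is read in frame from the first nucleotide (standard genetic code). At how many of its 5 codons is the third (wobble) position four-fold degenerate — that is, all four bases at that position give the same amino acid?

Codon 1 GGC (Gly): third position 4-fold.
Codon 2 TAT (Tyr): third position 2-fold.
Codon 3 ATG (Met): third position 1-fold.
Codon 4 CCG (Pro): third position 4-fold.
Codon 5 ATT (Ile): third position 3-fold.
Four-fold degenerate third positions: 2.

2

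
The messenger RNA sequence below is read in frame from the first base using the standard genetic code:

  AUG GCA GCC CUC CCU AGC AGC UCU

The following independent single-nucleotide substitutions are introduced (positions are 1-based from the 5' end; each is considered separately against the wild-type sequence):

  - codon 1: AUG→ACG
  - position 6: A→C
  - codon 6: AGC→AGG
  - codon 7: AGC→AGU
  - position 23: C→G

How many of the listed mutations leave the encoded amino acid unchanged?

Codon 1: AUG (Met) → ACG (Thr) — missense.
Codon 2: GCA (Ala) → GCC (Ala) — synonymous.
Codon 6: AGC (Ser) → AGG (Arg) — missense.
Codon 7: AGC (Ser) → AGU (Ser) — synonymous.
Codon 8: UCU (Ser) → UGU (Cys) — missense.
Synonymous: 2 of 5.

2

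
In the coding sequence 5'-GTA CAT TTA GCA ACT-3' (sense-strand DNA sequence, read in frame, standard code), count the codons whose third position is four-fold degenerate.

3

Codon 1 GTA (Val): third position 4-fold.
Codon 2 CAT (His): third position 2-fold.
Codon 3 TTA (Leu): third position 2-fold.
Codon 4 GCA (Ala): third position 4-fold.
Codon 5 ACT (Thr): third position 4-fold.
Four-fold degenerate third positions: 3.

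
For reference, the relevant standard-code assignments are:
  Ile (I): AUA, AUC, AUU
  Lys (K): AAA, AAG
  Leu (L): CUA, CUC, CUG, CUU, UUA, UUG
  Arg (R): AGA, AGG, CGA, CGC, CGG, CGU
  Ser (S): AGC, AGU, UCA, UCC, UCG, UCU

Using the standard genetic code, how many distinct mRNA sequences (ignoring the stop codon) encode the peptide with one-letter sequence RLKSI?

Arg: 6 codons.
Leu: 6 codons.
Lys: 2 codons.
Ser: 6 codons.
Ile: 3 codons.
6 × 6 × 2 × 6 × 3 = 1296.

1296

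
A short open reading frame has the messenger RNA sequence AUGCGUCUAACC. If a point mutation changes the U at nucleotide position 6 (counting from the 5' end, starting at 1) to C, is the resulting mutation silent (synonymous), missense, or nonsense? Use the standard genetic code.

silent

Position 6 falls in codon 2: CGU → Arg.
After the substitution the codon is CGC → Arg.
Both encode Arg, so the change is synonymous.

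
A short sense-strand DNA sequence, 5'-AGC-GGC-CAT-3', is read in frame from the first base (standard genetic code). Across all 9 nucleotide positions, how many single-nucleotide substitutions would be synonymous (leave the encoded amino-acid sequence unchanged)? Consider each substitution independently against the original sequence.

5

Codon 1 (AGC, Ser): 1 synonymous substitution.
Codon 2 (GGC, Gly): 3 synonymous substitutions.
Codon 3 (CAT, His): 1 synonymous substitution.
Total: 1 + 3 + 1 = 5.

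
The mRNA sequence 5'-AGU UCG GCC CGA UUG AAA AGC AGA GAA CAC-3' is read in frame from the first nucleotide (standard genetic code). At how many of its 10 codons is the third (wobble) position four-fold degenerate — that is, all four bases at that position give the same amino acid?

3

Codon 1 AGU (Ser): third position 2-fold.
Codon 2 UCG (Ser): third position 4-fold.
Codon 3 GCC (Ala): third position 4-fold.
Codon 4 CGA (Arg): third position 4-fold.
Codon 5 UUG (Leu): third position 2-fold.
Codon 6 AAA (Lys): third position 2-fold.
Codon 7 AGC (Ser): third position 2-fold.
Codon 8 AGA (Arg): third position 2-fold.
Codon 9 GAA (Glu): third position 2-fold.
Codon 10 CAC (His): third position 2-fold.
Four-fold degenerate third positions: 3.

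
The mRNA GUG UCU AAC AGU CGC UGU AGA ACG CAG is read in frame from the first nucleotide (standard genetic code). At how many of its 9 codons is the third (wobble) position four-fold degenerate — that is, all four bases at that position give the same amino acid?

4

Codon 1 GUG (Val): third position 4-fold.
Codon 2 UCU (Ser): third position 4-fold.
Codon 3 AAC (Asn): third position 2-fold.
Codon 4 AGU (Ser): third position 2-fold.
Codon 5 CGC (Arg): third position 4-fold.
Codon 6 UGU (Cys): third position 2-fold.
Codon 7 AGA (Arg): third position 2-fold.
Codon 8 ACG (Thr): third position 4-fold.
Codon 9 CAG (Gln): third position 2-fold.
Four-fold degenerate third positions: 4.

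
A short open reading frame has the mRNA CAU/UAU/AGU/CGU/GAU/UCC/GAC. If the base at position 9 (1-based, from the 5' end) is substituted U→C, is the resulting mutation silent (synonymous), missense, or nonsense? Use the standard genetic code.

Position 9 falls in codon 3: AGU → Ser.
After the substitution the codon is AGC → Ser.
Both encode Ser, so the change is synonymous.

silent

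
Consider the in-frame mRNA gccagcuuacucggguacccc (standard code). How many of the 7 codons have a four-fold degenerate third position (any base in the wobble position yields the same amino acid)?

Codon 1 GCC (Ala): third position 4-fold.
Codon 2 AGC (Ser): third position 2-fold.
Codon 3 UUA (Leu): third position 2-fold.
Codon 4 CUC (Leu): third position 4-fold.
Codon 5 GGG (Gly): third position 4-fold.
Codon 6 UAC (Tyr): third position 2-fold.
Codon 7 CCC (Pro): third position 4-fold.
Four-fold degenerate third positions: 4.

4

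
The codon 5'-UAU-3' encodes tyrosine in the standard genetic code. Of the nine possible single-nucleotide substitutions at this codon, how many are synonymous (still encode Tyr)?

Position 1: none → 0 synonymous.
Position 2: none → 0 synonymous.
Position 3: UAC → 1 synonymous.
Total: 0 + 0 + 1 = 1.

1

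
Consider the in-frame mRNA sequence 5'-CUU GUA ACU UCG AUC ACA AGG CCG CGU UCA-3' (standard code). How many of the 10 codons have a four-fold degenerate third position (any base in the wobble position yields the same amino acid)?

8

Codon 1 CUU (Leu): third position 4-fold.
Codon 2 GUA (Val): third position 4-fold.
Codon 3 ACU (Thr): third position 4-fold.
Codon 4 UCG (Ser): third position 4-fold.
Codon 5 AUC (Ile): third position 3-fold.
Codon 6 ACA (Thr): third position 4-fold.
Codon 7 AGG (Arg): third position 2-fold.
Codon 8 CCG (Pro): third position 4-fold.
Codon 9 CGU (Arg): third position 4-fold.
Codon 10 UCA (Ser): third position 4-fold.
Four-fold degenerate third positions: 8.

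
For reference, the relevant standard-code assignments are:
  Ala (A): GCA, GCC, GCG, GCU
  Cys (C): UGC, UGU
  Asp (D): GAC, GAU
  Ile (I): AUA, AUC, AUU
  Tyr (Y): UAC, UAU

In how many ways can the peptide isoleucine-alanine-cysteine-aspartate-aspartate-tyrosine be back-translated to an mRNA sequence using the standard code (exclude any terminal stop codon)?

Ile: 3 codons.
Ala: 4 codons.
Cys: 2 codons.
Asp: 2 codons.
Asp: 2 codons.
Tyr: 2 codons.
3 × 4 × 2 × 2 × 2 × 2 = 192.

192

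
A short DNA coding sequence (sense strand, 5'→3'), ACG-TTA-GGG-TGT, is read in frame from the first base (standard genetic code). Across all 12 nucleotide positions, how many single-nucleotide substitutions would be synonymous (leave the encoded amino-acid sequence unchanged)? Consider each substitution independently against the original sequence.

Codon 1 (ACG, Thr): 3 synonymous substitutions.
Codon 2 (TTA, Leu): 2 synonymous substitutions.
Codon 3 (GGG, Gly): 3 synonymous substitutions.
Codon 4 (TGT, Cys): 1 synonymous substitution.
Total: 3 + 2 + 3 + 1 = 9.

9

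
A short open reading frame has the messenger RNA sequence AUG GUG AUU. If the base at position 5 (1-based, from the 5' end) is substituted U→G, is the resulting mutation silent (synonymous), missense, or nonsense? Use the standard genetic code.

missense

Position 5 falls in codon 2: GUG → Val.
After the substitution the codon is GGG → Gly.
Val ≠ Gly, so this is a missense mutation.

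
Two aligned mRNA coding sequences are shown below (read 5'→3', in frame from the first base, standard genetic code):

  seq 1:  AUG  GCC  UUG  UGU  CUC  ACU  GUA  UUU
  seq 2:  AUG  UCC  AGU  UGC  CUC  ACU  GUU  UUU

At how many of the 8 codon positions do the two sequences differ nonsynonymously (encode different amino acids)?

2

Codon 1: AUG Met / AUG Met — identical.
Codon 2: GCC Ala / UCC Ser — nonsynonymous.
Codon 3: UUG Leu / AGU Ser — nonsynonymous.
Codon 4: UGU Cys / UGC Cys — synonymous.
Codon 5: CUC Leu / CUC Leu — identical.
Codon 6: ACU Thr / ACU Thr — identical.
Codon 7: GUA Val / GUU Val — synonymous.
Codon 8: UUU Phe / UUU Phe — identical.
Nonsynonymous differences: 2.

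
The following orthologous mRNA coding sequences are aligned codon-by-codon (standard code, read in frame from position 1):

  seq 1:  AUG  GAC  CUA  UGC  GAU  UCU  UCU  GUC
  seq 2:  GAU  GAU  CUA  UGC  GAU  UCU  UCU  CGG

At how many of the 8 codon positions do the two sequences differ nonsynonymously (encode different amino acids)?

Codon 1: AUG Met / GAU Asp — nonsynonymous.
Codon 2: GAC Asp / GAU Asp — synonymous.
Codon 3: CUA Leu / CUA Leu — identical.
Codon 4: UGC Cys / UGC Cys — identical.
Codon 5: GAU Asp / GAU Asp — identical.
Codon 6: UCU Ser / UCU Ser — identical.
Codon 7: UCU Ser / UCU Ser — identical.
Codon 8: GUC Val / CGG Arg — nonsynonymous.
Nonsynonymous differences: 2.

2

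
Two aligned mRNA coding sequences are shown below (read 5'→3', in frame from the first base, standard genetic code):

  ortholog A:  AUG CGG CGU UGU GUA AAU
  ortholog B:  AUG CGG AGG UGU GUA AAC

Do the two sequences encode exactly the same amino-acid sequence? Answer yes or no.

yes

Codon 1: AUG Met / AUG Met — identical.
Codon 2: CGG Arg / CGG Arg — identical.
Codon 3: CGU Arg / AGG Arg — synonymous.
Codon 4: UGU Cys / UGU Cys — identical.
Codon 5: GUA Val / GUA Val — identical.
Codon 6: AAU Asn / AAC Asn — synonymous.
Nonsynonymous differences: 0 → same protein.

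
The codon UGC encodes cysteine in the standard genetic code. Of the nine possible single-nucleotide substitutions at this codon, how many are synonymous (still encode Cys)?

1

Position 1: none → 0 synonymous.
Position 2: none → 0 synonymous.
Position 3: UGU → 1 synonymous.
Total: 0 + 0 + 1 = 1.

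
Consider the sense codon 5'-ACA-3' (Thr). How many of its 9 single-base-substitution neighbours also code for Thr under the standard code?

3

Position 1: none → 0 synonymous.
Position 2: none → 0 synonymous.
Position 3: ACT, ACC, ACG → 3 synonymous.
Total: 0 + 0 + 3 = 3.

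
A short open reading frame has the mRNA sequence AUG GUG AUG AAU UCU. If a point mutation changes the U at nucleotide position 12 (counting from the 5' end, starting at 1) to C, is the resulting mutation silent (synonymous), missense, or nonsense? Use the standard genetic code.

silent

Position 12 falls in codon 4: AAU → Asn.
After the substitution the codon is AAC → Asn.
Both encode Asn, so the change is synonymous.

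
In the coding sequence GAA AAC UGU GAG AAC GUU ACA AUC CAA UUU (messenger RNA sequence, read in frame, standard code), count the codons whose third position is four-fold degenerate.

2

Codon 1 GAA (Glu): third position 2-fold.
Codon 2 AAC (Asn): third position 2-fold.
Codon 3 UGU (Cys): third position 2-fold.
Codon 4 GAG (Glu): third position 2-fold.
Codon 5 AAC (Asn): third position 2-fold.
Codon 6 GUU (Val): third position 4-fold.
Codon 7 ACA (Thr): third position 4-fold.
Codon 8 AUC (Ile): third position 3-fold.
Codon 9 CAA (Gln): third position 2-fold.
Codon 10 UUU (Phe): third position 2-fold.
Four-fold degenerate third positions: 2.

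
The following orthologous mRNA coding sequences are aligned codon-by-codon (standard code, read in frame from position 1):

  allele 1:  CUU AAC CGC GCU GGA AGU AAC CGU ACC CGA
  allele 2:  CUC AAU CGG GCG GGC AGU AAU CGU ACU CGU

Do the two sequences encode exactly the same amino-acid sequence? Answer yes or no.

Codon 1: CUU Leu / CUC Leu — synonymous.
Codon 2: AAC Asn / AAU Asn — synonymous.
Codon 3: CGC Arg / CGG Arg — synonymous.
Codon 4: GCU Ala / GCG Ala — synonymous.
Codon 5: GGA Gly / GGC Gly — synonymous.
Codon 6: AGU Ser / AGU Ser — identical.
Codon 7: AAC Asn / AAU Asn — synonymous.
Codon 8: CGU Arg / CGU Arg — identical.
Codon 9: ACC Thr / ACU Thr — synonymous.
Codon 10: CGA Arg / CGU Arg — synonymous.
Nonsynonymous differences: 0 → same protein.

yes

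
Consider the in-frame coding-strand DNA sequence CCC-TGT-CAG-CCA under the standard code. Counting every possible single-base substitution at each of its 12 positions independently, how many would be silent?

8

Codon 1 (CCC, Pro): 3 synonymous substitutions.
Codon 2 (TGT, Cys): 1 synonymous substitution.
Codon 3 (CAG, Gln): 1 synonymous substitution.
Codon 4 (CCA, Pro): 3 synonymous substitutions.
Total: 3 + 1 + 1 + 3 = 8.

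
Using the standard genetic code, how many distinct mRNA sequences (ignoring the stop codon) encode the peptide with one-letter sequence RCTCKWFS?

2304

Arg: 6 codons.
Cys: 2 codons.
Thr: 4 codons.
Cys: 2 codons.
Lys: 2 codons.
Trp: 1 codon.
Phe: 2 codons.
Ser: 6 codons.
6 × 2 × 4 × 2 × 2 × 1 × 2 × 6 = 2304.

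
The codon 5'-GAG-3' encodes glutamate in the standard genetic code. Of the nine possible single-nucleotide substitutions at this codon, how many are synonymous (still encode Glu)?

Position 1: none → 0 synonymous.
Position 2: none → 0 synonymous.
Position 3: GAA → 1 synonymous.
Total: 0 + 0 + 1 = 1.

1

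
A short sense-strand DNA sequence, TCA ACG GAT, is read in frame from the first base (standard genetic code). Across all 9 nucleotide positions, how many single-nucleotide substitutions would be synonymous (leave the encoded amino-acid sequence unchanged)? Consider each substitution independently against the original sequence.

Codon 1 (TCA, Ser): 3 synonymous substitutions.
Codon 2 (ACG, Thr): 3 synonymous substitutions.
Codon 3 (GAT, Asp): 1 synonymous substitution.
Total: 3 + 3 + 1 = 7.

7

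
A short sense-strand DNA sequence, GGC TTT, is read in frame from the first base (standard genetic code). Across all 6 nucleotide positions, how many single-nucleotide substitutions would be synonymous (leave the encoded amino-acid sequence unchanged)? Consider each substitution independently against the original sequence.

4

Codon 1 (GGC, Gly): 3 synonymous substitutions.
Codon 2 (TTT, Phe): 1 synonymous substitution.
Total: 3 + 1 = 4.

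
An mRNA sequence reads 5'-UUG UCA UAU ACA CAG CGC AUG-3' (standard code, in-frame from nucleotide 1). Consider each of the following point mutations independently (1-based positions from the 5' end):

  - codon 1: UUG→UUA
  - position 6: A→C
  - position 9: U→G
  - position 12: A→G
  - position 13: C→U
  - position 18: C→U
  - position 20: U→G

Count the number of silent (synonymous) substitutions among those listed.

4

Codon 1: UUG (Leu) → UUA (Leu) — synonymous.
Codon 2: UCA (Ser) → UCC (Ser) — synonymous.
Codon 3: UAU (Tyr) → UAG (Stop) — nonsense.
Codon 4: ACA (Thr) → ACG (Thr) — synonymous.
Codon 5: CAG (Gln) → UAG (Stop) — nonsense.
Codon 6: CGC (Arg) → CGU (Arg) — synonymous.
Codon 7: AUG (Met) → AGG (Arg) — missense.
Synonymous: 4 of 7.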